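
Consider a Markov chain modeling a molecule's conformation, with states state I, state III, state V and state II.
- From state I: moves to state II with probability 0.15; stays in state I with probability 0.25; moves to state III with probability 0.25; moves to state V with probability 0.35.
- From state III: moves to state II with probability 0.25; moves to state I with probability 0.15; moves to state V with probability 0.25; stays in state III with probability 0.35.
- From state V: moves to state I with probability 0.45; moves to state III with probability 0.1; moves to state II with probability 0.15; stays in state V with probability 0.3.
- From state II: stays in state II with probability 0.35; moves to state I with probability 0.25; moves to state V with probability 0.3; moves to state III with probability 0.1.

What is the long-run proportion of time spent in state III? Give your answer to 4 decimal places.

Let the stationary distribution be π with π = πP and π_1 + π_2 + π_3 + π_4 = 1.
π_1 = 0.25·π_1 + 0.15·π_2 + 0.45·π_3 + 0.25·π_4
π_2 = 0.25·π_1 + 0.35·π_2 + 0.1·π_3 + 0.1·π_4
π_3 = 0.35·π_1 + 0.25·π_2 + 0.3·π_3 + 0.3·π_4
Solving with the normalization constraint gives π = (0.2918, 0.1917, 0.3050, 0.2115).
So the stationary probability of state III is 0.1917.

0.1917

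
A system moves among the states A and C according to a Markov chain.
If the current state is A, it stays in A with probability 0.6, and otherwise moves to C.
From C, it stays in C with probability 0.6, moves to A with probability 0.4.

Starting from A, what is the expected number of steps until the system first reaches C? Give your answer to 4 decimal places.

Let t(s) be the expected number of steps to first reach C from state s, with t(C) = 0. Conditioning on the first step:
t(A) = 1 + 0.6·t(A)
Solving: t(A) = 2.5000.
Expected steps from A to C: 2.5000.

2.5000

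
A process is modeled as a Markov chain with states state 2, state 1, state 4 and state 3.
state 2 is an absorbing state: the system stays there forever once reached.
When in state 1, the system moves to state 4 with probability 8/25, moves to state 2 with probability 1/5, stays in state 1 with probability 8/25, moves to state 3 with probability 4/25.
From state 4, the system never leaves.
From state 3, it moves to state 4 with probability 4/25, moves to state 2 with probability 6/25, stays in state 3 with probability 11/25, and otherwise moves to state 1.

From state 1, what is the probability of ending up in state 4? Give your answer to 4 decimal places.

Let h(s) be the probability of absorption at state 4 starting from transient state s. Then h(state 4) = 1 and h(state 2) = 0. By first-step analysis:
h(state 1) = 0.2·0 + 0.32·h(state 1) + 0.32·1 + 0.16·h(state 3)
h(state 3) = 0.24·0 + 0.16·h(state 1) + 0.16·1 + 0.44·h(state 3)
Solving: h(state 1) = 0.5766, h(state 3) = 0.4505.
Starting from state 1, the probability is 0.5766.

0.5766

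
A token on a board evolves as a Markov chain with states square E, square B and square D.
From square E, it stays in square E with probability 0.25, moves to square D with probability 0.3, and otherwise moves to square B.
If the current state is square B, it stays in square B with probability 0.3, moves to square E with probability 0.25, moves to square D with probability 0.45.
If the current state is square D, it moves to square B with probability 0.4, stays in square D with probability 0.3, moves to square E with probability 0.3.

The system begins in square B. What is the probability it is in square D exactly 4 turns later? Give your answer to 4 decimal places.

Propagate the distribution vector 4 turns from square B.
After 0 turns: (0.0000, 1.0000, 0.0000)
After 1 turn: (0.2500, 0.3000, 0.4500)
After 2 turns: (0.2725, 0.3825, 0.3450)
After 3 turns: (0.2673, 0.3754, 0.3574)
After 4 turns: (0.2679, 0.3758, 0.3563)
P(in square D after 4 turns) = 0.3563

0.3563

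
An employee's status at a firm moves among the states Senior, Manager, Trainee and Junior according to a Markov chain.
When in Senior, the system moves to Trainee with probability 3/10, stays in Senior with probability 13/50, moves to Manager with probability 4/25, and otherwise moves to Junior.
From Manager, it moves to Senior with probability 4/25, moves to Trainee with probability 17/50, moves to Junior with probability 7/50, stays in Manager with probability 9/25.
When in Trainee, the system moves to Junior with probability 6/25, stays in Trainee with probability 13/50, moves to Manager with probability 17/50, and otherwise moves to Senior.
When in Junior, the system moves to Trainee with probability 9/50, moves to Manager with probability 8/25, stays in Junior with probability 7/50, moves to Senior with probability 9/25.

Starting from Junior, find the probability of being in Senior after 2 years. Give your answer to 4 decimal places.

0.2240

Propagate the distribution vector 2 years from Junior.
After 0 years: (0.0000, 0.0000, 0.0000, 1.0000)
After 1 year: (0.3600, 0.3200, 0.1800, 0.1400)
After 2 years: (0.2240, 0.2788, 0.2888, 0.2084)
P(in Senior after 2 years) = 0.2240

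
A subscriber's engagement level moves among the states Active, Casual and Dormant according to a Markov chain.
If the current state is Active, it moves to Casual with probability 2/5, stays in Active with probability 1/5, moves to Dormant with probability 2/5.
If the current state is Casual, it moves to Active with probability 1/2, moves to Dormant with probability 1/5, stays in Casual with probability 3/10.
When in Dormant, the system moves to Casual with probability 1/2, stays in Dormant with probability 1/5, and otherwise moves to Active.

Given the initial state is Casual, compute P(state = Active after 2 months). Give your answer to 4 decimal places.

0.3100

Sum over the intermediate state after 1 month:
P = P(Casual→Active)·P(Active→Active) + P(Casual→Casual)·P(Casual→Active) + P(Casual→Dormant)·P(Dormant→Active)
  = 0.5×0.2 + 0.3×0.5 + 0.2×0.3
  = 0.1000 + 0.1500 + 0.0600 = 0.3100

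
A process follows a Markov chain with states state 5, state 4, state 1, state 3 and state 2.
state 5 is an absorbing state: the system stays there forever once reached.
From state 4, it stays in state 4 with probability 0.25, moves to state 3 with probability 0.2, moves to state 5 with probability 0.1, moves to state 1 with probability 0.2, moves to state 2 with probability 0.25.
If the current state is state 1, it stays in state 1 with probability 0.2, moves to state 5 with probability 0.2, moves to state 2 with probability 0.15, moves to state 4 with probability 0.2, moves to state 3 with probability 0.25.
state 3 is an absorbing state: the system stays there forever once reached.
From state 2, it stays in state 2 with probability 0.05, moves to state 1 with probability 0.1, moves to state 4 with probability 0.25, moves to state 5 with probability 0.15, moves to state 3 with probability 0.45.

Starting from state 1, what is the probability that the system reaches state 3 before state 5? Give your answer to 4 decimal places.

Let h(s) be the probability of absorption at state 3 starting from transient state s. Then h(state 3) = 1 and h(state 5) = 0. By first-step analysis:
h(state 4) = 0.1·0 + 0.25·h(state 4) + 0.2·h(state 1) + 0.2·1 + 0.25·h(state 2)
h(state 1) = 0.2·0 + 0.2·h(state 4) + 0.2·h(state 1) + 0.25·1 + 0.15·h(state 2)
h(state 2) = 0.15·0 + 0.25·h(state 4) + 0.1·h(state 1) + 0.45·1 + 0.05·h(state 2)
Solving: h(state 4) = 0.6683, h(state 1) = 0.6135, h(state 2) = 0.7141.
Starting from state 1, the probability is 0.6135.

0.6135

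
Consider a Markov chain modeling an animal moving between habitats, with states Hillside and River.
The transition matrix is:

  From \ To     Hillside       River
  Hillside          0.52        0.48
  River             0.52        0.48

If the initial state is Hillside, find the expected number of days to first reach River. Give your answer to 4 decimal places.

2.0833

Let t(s) be the expected number of days to first reach River from state s, with t(River) = 0. Conditioning on the first day:
t(Hillside) = 1 + 0.52·t(Hillside)
Solving: t(Hillside) = 2.0833.
Expected days from Hillside to River: 2.0833.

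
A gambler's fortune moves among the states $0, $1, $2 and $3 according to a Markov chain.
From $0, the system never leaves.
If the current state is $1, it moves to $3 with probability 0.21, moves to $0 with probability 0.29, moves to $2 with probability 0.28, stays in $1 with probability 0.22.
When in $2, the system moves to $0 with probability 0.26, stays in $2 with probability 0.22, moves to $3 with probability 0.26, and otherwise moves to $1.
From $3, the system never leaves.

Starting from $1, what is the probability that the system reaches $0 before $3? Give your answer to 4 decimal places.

Let h(s) be the probability of absorption at $0 starting from transient state s. Then h($0) = 1 and h($3) = 0. By first-step analysis:
h($1) = 0.29·1 + 0.22·h($1) + 0.28·h($2) + 0.21·0
h($2) = 0.26·1 + 0.26·h($1) + 0.22·h($2) + 0.26·0
Solving: h($1) = 0.5583, h($2) = 0.5194.
Starting from $1, the probability is 0.5583.

0.5583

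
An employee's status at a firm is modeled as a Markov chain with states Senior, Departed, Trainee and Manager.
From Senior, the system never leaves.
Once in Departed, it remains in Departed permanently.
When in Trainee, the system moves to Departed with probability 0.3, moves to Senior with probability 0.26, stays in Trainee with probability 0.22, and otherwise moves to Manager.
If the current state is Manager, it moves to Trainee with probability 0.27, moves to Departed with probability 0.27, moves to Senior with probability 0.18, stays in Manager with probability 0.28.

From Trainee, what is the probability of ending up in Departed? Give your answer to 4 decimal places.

Let h(s) be the probability of absorption at Departed starting from transient state s. Then h(Departed) = 1 and h(Senior) = 0. By first-step analysis:
h(Trainee) = 0.26·0 + 0.3·1 + 0.22·h(Trainee) + 0.22·h(Manager)
h(Manager) = 0.18·0 + 0.27·1 + 0.27·h(Trainee) + 0.28·h(Manager)
Solving: h(Trainee) = 0.5484, h(Manager) = 0.5806.
Starting from Trainee, the probability is 0.5484.

0.5484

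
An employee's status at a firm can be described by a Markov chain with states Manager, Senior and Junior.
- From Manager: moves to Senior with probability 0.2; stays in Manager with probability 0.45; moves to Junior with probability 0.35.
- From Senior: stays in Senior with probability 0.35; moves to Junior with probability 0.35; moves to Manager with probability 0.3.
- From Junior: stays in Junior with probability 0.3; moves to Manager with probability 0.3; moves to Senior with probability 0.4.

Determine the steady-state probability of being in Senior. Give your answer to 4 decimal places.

Let the stationary distribution be π with π = πP and π_1 + π_2 + π_3 = 1.
π_1 = 0.45·π_1 + 0.3·π_2 + 0.3·π_3
π_2 = 0.2·π_1 + 0.35·π_2 + 0.4·π_3
Solving with the normalization constraint gives π = (0.3529, 0.3137, 0.3333).
So the stationary probability of Senior is 0.3137.

0.3137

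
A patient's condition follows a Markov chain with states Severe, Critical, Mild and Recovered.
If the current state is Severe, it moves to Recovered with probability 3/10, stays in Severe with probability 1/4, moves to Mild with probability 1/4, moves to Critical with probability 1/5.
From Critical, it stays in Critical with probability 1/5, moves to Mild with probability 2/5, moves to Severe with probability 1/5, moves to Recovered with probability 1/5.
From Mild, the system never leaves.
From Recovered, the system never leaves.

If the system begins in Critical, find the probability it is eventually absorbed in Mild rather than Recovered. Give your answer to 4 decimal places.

0.6250

Let h(s) be the probability of absorption at Mild starting from transient state s. Then h(Mild) = 1 and h(Recovered) = 0. By first-step analysis:
h(Severe) = 0.25·h(Severe) + 0.2·h(Critical) + 0.25·1 + 0.3·0
h(Critical) = 0.2·h(Severe) + 0.2·h(Critical) + 0.4·1 + 0.2·0
Solving: h(Severe) = 0.5000, h(Critical) = 0.6250.
Starting from Critical, the probability is 0.6250.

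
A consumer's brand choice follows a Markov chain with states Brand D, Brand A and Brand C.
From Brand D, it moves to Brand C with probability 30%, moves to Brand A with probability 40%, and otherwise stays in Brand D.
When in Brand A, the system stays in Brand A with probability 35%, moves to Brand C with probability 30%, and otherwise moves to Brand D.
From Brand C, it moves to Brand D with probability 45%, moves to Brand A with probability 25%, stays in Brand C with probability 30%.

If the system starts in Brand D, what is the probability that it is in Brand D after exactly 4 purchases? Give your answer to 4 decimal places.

Propagate the distribution vector 4 purchases from Brand D.
After 0 purchases: (1.0000, 0.0000, 0.0000)
After 1 purchase: (0.3000, 0.4000, 0.3000)
After 2 purchases: (0.3650, 0.3350, 0.3000)
After 3 purchases: (0.3618, 0.3383, 0.3000)
After 4 purchases: (0.3619, 0.3381, 0.3000)
P(in Brand D after 4 purchases) = 0.3619

0.3619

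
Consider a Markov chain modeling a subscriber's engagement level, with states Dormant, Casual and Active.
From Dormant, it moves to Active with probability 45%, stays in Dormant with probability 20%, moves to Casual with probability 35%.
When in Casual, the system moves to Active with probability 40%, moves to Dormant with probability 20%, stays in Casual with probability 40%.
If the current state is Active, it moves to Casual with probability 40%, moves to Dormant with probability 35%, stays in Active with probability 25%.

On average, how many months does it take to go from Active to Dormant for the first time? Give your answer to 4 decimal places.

3.4483

Let t(s) be the expected number of months to first reach Dormant from state s, with t(Dormant) = 0. Conditioning on the first month:
t(Casual) = 1 + 0.4·t(Casual) + 0.4·t(Active)
t(Active) = 1 + 0.4·t(Casual) + 0.25·t(Active)
Solving: t(Casual) = 3.9655, t(Active) = 3.4483.
Expected months from Active to Dormant: 3.4483.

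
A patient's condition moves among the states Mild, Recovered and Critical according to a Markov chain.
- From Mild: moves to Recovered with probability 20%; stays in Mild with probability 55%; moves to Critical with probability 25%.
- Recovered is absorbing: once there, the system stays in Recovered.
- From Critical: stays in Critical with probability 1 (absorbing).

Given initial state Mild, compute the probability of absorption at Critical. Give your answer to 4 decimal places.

Let h(s) be the probability of absorption at Critical starting from transient state s. Then h(Critical) = 1 and h(Recovered) = 0. By first-step analysis:
h(Mild) = 0.55·h(Mild) + 0.2·0 + 0.25·1
Solving: h(Mild) = 0.5556.
Starting from Mild, the probability is 0.5556.

0.5556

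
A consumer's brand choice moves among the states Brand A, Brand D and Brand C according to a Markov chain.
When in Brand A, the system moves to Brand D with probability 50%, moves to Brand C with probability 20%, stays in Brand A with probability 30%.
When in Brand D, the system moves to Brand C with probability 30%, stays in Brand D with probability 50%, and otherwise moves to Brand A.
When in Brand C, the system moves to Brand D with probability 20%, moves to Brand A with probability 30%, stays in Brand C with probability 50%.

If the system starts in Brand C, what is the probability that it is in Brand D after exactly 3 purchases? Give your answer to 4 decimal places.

0.3890

Propagate the distribution vector 3 purchases from Brand C.
After 0 purchases: (0.0000, 0.0000, 1.0000)
After 1 purchase: (0.3000, 0.2000, 0.5000)
After 2 purchases: (0.2800, 0.3500, 0.3700)
After 3 purchases: (0.2650, 0.3890, 0.3460)
P(in Brand D after 3 purchases) = 0.3890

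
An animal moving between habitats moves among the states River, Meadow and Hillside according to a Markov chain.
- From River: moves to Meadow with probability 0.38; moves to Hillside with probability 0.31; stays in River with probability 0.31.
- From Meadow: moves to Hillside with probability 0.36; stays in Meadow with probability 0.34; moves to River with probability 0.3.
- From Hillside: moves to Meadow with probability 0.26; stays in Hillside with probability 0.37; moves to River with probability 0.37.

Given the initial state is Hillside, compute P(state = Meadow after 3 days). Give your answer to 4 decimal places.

Propagate the distribution vector 3 days from Hillside.
After 0 days: (0.0000, 0.0000, 1.0000)
After 1 day: (0.3700, 0.2600, 0.3700)
After 2 days: (0.3296, 0.3252, 0.3452)
After 3 days: (0.3275, 0.3256, 0.3470)
P(in Meadow after 3 days) = 0.3256

0.3256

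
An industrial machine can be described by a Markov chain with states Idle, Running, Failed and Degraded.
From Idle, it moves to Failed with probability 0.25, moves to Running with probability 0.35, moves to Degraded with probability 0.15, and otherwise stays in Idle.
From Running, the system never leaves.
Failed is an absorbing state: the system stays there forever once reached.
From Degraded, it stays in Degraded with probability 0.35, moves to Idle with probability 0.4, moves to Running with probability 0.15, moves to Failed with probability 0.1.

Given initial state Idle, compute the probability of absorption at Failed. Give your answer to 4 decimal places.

0.4152

Let h(s) be the probability of absorption at Failed starting from transient state s. Then h(Failed) = 1 and h(Running) = 0. By first-step analysis:
h(Idle) = 0.25·h(Idle) + 0.35·0 + 0.25·1 + 0.15·h(Degraded)
h(Degraded) = 0.4·h(Idle) + 0.15·0 + 0.1·1 + 0.35·h(Degraded)
Solving: h(Idle) = 0.4152, h(Degraded) = 0.4094.
Starting from Idle, the probability is 0.4152.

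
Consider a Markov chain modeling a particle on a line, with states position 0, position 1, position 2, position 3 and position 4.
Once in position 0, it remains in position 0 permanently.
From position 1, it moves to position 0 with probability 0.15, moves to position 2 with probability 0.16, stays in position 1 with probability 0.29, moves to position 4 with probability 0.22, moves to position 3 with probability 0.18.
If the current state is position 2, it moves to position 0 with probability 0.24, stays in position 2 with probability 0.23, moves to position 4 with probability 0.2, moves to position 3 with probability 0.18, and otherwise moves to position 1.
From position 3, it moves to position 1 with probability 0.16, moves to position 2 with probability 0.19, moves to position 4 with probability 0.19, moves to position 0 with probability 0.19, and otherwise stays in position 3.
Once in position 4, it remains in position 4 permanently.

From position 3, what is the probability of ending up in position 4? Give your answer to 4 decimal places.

0.5065

Let h(s) be the probability of absorption at position 4 starting from transient state s. Then h(position 4) = 1 and h(position 0) = 0. By first-step analysis:
h(position 1) = 0.15·0 + 0.29·h(position 1) + 0.16·h(position 2) + 0.18·h(position 3) + 0.22·1
h(position 2) = 0.24·0 + 0.15·h(position 1) + 0.23·h(position 2) + 0.18·h(position 3) + 0.2·1
h(position 3) = 0.19·0 + 0.16·h(position 1) + 0.19·h(position 2) + 0.27·h(position 3) + 0.19·1
Solving: h(position 1) = 0.5475, h(position 2) = 0.4848, h(position 3) = 0.5065.
Starting from position 3, the probability is 0.5065.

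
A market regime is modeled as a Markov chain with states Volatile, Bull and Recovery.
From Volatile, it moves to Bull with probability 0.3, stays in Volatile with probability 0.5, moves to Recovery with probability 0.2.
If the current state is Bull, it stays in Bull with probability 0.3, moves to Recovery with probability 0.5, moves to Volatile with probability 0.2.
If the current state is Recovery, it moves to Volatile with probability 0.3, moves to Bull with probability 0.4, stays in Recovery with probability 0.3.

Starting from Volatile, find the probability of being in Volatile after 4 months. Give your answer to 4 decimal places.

0.3353

Propagate the distribution vector 4 months from Volatile.
After 0 months: (1.0000, 0.0000, 0.0000)
After 1 month: (0.5000, 0.3000, 0.2000)
After 2 months: (0.3700, 0.3200, 0.3100)
After 3 months: (0.3420, 0.3310, 0.3270)
After 4 months: (0.3353, 0.3327, 0.3320)
P(in Volatile after 4 months) = 0.3353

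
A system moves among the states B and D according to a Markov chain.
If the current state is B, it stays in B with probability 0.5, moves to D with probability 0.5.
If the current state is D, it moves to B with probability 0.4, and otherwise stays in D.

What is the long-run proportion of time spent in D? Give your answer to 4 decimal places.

Let the stationary distribution be π with π = πP and π_1 + π_2 = 1.
π_1 = 0.5·π_1 + 0.4·π_2
Solving with the normalization constraint gives π = (0.4444, 0.5556).
So the stationary probability of D is 0.5556.

0.5556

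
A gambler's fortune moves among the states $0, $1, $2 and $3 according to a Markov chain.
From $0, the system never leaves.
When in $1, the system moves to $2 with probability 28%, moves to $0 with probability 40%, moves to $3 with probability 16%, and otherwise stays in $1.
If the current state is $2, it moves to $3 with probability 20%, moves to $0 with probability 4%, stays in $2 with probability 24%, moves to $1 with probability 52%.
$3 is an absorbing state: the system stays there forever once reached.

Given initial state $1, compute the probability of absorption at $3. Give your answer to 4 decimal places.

0.3604

Let h(s) be the probability of absorption at $3 starting from transient state s. Then h($3) = 1 and h($0) = 0. By first-step analysis:
h($1) = 0.4·0 + 0.16·h($1) + 0.28·h($2) + 0.16·1
h($2) = 0.04·0 + 0.52·h($1) + 0.24·h($2) + 0.2·1
Solving: h($1) = 0.3604, h($2) = 0.5097.
Starting from $1, the probability is 0.3604.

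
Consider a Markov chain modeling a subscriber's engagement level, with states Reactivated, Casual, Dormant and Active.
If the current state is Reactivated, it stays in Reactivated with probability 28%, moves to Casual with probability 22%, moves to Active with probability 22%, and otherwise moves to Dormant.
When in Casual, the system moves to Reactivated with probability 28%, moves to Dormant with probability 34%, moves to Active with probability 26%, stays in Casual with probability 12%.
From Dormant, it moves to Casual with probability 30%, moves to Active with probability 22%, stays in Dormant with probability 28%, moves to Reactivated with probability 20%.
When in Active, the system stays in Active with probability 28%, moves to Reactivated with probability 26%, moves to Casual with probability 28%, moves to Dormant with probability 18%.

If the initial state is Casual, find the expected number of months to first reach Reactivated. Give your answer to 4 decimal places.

3.9631

Let t(s) be the expected number of months to first reach Reactivated from state s, with t(Reactivated) = 0. Conditioning on the first month:
t(Casual) = 1 + 0.12·t(Casual) + 0.34·t(Dormant) + 0.26·t(Active)
t(Dormant) = 1 + 0.3·t(Casual) + 0.28·t(Dormant) + 0.22·t(Active)
t(Active) = 1 + 0.28·t(Casual) + 0.18·t(Dormant) + 0.28·t(Active)
Solving: t(Casual) = 3.9631, t(Dormant) = 4.2610, t(Active) = 3.9953.
Expected months from Casual to Reactivated: 3.9631.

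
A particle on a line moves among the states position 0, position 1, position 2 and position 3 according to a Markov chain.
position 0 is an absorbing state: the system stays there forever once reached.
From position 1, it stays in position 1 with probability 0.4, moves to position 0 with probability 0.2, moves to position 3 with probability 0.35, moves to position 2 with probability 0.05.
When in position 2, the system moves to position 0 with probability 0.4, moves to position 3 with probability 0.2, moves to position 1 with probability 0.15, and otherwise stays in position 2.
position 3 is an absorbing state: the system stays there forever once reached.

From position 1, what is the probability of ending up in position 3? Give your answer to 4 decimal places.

0.6158

Let h(s) be the probability of absorption at position 3 starting from transient state s. Then h(position 3) = 1 and h(position 0) = 0. By first-step analysis:
h(position 1) = 0.2·0 + 0.4·h(position 1) + 0.05·h(position 2) + 0.35·1
h(position 2) = 0.4·0 + 0.15·h(position 1) + 0.25·h(position 2) + 0.2·1
Solving: h(position 1) = 0.6158, h(position 2) = 0.3898.
Starting from position 1, the probability is 0.6158.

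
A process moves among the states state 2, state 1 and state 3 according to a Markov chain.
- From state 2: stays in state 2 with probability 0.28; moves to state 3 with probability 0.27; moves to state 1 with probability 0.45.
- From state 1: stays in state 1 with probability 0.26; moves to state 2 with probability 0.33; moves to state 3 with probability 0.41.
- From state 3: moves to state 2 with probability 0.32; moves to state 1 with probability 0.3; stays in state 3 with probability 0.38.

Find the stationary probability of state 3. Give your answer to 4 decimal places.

0.3558

Let the stationary distribution be π with π = πP and π_1 + π_2 + π_3 = 1.
π_1 = 0.28·π_1 + 0.33·π_2 + 0.32·π_3
π_2 = 0.45·π_1 + 0.26·π_2 + 0.3·π_3
Solving with the normalization constraint gives π = (0.3109, 0.3333, 0.3558).
So the stationary probability of state 3 is 0.3558.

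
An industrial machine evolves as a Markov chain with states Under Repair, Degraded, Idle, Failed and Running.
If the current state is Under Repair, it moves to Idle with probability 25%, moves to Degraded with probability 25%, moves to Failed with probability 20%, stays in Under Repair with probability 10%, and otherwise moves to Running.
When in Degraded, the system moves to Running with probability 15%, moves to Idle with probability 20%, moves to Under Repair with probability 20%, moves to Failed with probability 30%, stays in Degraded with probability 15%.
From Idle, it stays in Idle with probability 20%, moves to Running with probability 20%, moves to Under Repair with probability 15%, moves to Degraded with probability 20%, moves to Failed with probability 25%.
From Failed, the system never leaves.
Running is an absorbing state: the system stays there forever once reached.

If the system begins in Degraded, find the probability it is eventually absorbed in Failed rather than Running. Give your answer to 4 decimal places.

0.6170

Let h(s) be the probability of absorption at Failed starting from transient state s. Then h(Failed) = 1 and h(Running) = 0. By first-step analysis:
h(Under Repair) = 0.1·h(Under Repair) + 0.25·h(Degraded) + 0.25·h(Idle) + 0.2·1 + 0.2·0
h(Degraded) = 0.2·h(Under Repair) + 0.15·h(Degraded) + 0.2·h(Idle) + 0.3·1 + 0.15·0
h(Idle) = 0.15·h(Under Repair) + 0.2·h(Degraded) + 0.2·h(Idle) + 0.25·1 + 0.2·0
Solving: h(Under Repair) = 0.5520, h(Degraded) = 0.6170, h(Idle) = 0.5703.
Starting from Degraded, the probability is 0.6170.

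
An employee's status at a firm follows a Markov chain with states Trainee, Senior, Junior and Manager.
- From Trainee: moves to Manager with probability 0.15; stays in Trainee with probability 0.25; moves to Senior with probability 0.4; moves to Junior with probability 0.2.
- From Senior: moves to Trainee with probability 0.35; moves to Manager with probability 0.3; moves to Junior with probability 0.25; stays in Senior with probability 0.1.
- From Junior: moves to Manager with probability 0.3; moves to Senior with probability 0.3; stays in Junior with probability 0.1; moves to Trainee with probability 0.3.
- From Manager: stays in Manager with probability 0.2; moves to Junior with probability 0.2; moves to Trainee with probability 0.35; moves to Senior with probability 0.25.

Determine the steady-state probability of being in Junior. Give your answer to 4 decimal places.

0.1939

Let the stationary distribution be π with π = πP and π_1 + π_2 + π_3 + π_4 = 1.
π_1 = 0.25·π_1 + 0.35·π_2 + 0.3·π_3 + 0.35·π_4
π_2 = 0.4·π_1 + 0.1·π_2 + 0.3·π_3 + 0.25·π_4
π_3 = 0.2·π_1 + 0.25·π_2 + 0.1·π_3 + 0.2·π_4
Solving with the normalization constraint gives π = (0.3094, 0.2662, 0.1939, 0.2305).
So the stationary probability of Junior is 0.1939.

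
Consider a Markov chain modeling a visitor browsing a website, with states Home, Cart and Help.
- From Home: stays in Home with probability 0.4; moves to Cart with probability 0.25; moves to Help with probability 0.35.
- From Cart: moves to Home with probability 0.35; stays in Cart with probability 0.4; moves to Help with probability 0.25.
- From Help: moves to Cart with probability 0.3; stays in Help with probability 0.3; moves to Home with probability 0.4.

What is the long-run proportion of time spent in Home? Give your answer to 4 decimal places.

Let the stationary distribution be π with π = πP and π_1 + π_2 + π_3 = 1.
π_1 = 0.4·π_1 + 0.35·π_2 + 0.4·π_3
π_2 = 0.25·π_1 + 0.4·π_2 + 0.3·π_3
Solving with the normalization constraint gives π = (0.3844, 0.3120, 0.3036).
So the stationary probability of Home is 0.3844.

0.3844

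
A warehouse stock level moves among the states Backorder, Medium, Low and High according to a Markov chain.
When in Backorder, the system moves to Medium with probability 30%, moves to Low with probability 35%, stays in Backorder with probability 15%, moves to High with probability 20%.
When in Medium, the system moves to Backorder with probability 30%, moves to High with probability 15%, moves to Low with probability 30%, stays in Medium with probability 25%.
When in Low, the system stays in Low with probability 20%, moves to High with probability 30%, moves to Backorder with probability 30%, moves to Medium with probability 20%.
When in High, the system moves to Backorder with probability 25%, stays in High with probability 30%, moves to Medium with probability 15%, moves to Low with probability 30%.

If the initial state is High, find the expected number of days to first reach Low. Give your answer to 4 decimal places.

3.2069

Let t(s) be the expected number of days to first reach Low from state s, with t(Low) = 0. Conditioning on the first day:
t(Backorder) = 1 + 0.15·t(Backorder) + 0.3·t(Medium) + 0.2·t(High)
t(Medium) = 1 + 0.3·t(Backorder) + 0.25·t(Medium) + 0.15·t(High)
t(High) = 1 + 0.25·t(Backorder) + 0.15·t(Medium) + 0.3·t(High)
Solving: t(Backorder) = 3.0600, t(Medium) = 3.1987, t(High) = 3.2069.
Expected days from High to Low: 3.2069.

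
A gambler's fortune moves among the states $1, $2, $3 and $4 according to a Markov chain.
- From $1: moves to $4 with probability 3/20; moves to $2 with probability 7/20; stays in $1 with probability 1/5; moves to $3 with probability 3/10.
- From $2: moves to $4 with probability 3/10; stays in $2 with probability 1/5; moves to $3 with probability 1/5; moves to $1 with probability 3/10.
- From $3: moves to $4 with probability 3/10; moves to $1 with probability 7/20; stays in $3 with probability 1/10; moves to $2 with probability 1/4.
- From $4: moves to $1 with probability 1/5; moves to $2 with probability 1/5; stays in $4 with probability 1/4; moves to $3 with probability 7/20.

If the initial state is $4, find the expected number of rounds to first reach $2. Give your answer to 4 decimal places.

4.0064

Let t(s) be the expected number of rounds to first reach $2 from state s, with t($2) = 0. Conditioning on the first round:
t($1) = 1 + 0.2·t($1) + 0.3·t($3) + 0.15·t($4)
t($3) = 1 + 0.35·t($1) + 0.1·t($3) + 0.3·t($4)
t($4) = 1 + 0.2·t($1) + 0.35·t($3) + 0.25·t($4)
Solving: t($1) = 3.4170, t($3) = 3.7754, t($4) = 4.0064.
Expected rounds from $4 to $2: 4.0064.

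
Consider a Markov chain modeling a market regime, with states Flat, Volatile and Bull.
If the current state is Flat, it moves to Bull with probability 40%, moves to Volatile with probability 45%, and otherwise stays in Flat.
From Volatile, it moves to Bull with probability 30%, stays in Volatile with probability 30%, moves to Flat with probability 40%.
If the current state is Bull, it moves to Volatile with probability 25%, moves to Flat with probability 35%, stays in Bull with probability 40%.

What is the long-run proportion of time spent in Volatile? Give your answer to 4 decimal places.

0.3274

Let the stationary distribution be π with π = πP and π_1 + π_2 + π_3 = 1.
π_1 = 0.15·π_1 + 0.4·π_2 + 0.35·π_3
π_2 = 0.45·π_1 + 0.3·π_2 + 0.25·π_3
Solving with the normalization constraint gives π = (0.3053, 0.3274, 0.3673).
So the stationary probability of Volatile is 0.3274.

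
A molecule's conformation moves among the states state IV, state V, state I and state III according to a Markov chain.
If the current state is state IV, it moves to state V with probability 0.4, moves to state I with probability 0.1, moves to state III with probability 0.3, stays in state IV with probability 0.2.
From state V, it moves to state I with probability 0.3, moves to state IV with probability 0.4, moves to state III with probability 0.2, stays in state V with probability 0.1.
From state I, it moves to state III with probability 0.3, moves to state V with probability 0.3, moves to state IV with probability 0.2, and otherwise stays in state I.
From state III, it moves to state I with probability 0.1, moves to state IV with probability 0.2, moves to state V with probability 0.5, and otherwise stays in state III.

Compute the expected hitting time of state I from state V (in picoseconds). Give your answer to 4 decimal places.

5.1261

Let t(s) be the expected number of picoseconds to first reach state I from state s, with t(state I) = 0. Conditioning on the first picosecond:
t(state IV) = 1 + 0.2·t(state IV) + 0.4·t(state V) + 0.3·t(state III)
t(state V) = 1 + 0.4·t(state IV) + 0.1·t(state V) + 0.2·t(state III)
t(state III) = 1 + 0.2·t(state IV) + 0.5·t(state V) + 0.2·t(state III)
Solving: t(state IV) = 6.0504, t(state V) = 5.1261, t(state III) = 5.9664.
Expected picoseconds from state V to state I: 5.1261.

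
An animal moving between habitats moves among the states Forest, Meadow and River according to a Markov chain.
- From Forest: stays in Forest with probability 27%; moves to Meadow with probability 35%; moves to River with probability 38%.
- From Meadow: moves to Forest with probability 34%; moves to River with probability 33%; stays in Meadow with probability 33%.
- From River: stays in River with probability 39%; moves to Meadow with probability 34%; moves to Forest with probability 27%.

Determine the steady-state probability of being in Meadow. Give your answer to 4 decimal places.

Let the stationary distribution be π with π = πP and π_1 + π_2 + π_3 = 1.
π_1 = 0.27·π_1 + 0.34·π_2 + 0.27·π_3
π_2 = 0.35·π_1 + 0.33·π_2 + 0.34·π_3
Solving with the normalization constraint gives π = (0.2938, 0.3395, 0.3667).
So the stationary probability of Meadow is 0.3395.

0.3395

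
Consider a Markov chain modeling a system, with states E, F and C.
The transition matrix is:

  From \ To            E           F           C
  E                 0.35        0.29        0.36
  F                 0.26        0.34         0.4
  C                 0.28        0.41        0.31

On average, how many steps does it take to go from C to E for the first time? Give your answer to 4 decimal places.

3.6719

Let t(s) be the expected number of steps to first reach E from state s, with t(E) = 0. Conditioning on the first step:
t(F) = 1 + 0.34·t(F) + 0.4·t(C)
t(C) = 1 + 0.41·t(F) + 0.31·t(C)
Solving: t(F) = 3.7406, t(C) = 3.6719.
Expected steps from C to E: 3.6719.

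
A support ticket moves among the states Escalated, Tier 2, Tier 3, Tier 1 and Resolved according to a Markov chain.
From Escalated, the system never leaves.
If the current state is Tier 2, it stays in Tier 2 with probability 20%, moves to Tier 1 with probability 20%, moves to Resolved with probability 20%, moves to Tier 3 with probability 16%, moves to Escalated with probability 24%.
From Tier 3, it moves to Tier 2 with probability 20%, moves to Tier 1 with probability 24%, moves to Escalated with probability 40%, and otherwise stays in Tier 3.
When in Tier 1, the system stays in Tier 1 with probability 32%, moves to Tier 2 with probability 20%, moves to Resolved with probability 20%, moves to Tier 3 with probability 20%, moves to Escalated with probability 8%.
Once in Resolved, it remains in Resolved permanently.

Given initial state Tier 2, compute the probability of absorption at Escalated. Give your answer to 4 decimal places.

0.5801

Let h(s) be the probability of absorption at Escalated starting from transient state s. Then h(Escalated) = 1 and h(Resolved) = 0. By first-step analysis:
h(Tier 2) = 0.24·1 + 0.2·h(Tier 2) + 0.16·h(Tier 3) + 0.2·h(Tier 1) + 0.2·0
h(Tier 3) = 0.4·1 + 0.2·h(Tier 2) + 0.16·h(Tier 3) + 0.24·h(Tier 1)
h(Tier 1) = 0.08·1 + 0.2·h(Tier 2) + 0.2·h(Tier 3) + 0.32·h(Tier 1) + 0.2·0
Solving: h(Tier 2) = 0.5801, h(Tier 3) = 0.7606, h(Tier 1) = 0.5120.
Starting from Tier 2, the probability is 0.5801.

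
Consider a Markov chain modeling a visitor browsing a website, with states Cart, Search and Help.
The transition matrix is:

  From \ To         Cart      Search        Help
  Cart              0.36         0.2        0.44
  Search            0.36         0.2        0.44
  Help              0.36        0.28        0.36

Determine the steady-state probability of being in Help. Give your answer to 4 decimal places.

0.4074

Let the stationary distribution be π with π = πP and π_1 + π_2 + π_3 = 1.
π_1 = 0.36·π_1 + 0.36·π_2 + 0.36·π_3
π_2 = 0.2·π_1 + 0.2·π_2 + 0.28·π_3
Solving with the normalization constraint gives π = (0.3600, 0.2326, 0.4074).
So the stationary probability of Help is 0.4074.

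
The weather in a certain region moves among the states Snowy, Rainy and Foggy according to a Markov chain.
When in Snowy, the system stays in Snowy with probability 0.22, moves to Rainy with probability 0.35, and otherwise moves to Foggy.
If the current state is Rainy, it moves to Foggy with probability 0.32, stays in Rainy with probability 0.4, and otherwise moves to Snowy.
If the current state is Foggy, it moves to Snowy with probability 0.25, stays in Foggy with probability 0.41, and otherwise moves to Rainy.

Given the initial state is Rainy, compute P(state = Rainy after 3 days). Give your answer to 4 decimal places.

0.3645

Propagate the distribution vector 3 days from Rainy.
After 0 days: (0.0000, 1.0000, 0.0000)
After 1 day: (0.2800, 0.4000, 0.3200)
After 2 days: (0.2536, 0.3668, 0.3796)
After 3 days: (0.2534, 0.3645, 0.3821)
P(in Rainy after 3 days) = 0.3645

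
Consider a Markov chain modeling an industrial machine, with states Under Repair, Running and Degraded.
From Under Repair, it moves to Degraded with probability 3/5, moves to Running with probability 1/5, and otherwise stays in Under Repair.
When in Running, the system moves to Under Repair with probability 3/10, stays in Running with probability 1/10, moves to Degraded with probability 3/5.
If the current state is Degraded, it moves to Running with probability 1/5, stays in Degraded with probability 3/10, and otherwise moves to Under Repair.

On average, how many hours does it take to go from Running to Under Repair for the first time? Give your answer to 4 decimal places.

2.5490

Let t(s) be the expected number of hours to first reach Under Repair from state s, with t(Under Repair) = 0. Conditioning on the first hour:
t(Running) = 1 + 0.1·t(Running) + 0.6·t(Degraded)
t(Degraded) = 1 + 0.2·t(Running) + 0.3·t(Degraded)
Solving: t(Running) = 2.5490, t(Degraded) = 2.1569.
Expected hours from Running to Under Repair: 2.5490.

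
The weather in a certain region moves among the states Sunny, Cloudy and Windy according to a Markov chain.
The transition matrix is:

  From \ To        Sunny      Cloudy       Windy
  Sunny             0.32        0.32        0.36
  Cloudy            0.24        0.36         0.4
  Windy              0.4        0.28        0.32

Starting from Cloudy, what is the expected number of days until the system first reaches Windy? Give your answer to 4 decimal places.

Let t(s) be the expected number of days to first reach Windy from state s, with t(Windy) = 0. Conditioning on the first day:
t(Sunny) = 1 + 0.32·t(Sunny) + 0.32·t(Cloudy)
t(Cloudy) = 1 + 0.24·t(Sunny) + 0.36·t(Cloudy)
Solving: t(Sunny) = 2.6786, t(Cloudy) = 2.5670.
Expected days from Cloudy to Windy: 2.5670.

2.5670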